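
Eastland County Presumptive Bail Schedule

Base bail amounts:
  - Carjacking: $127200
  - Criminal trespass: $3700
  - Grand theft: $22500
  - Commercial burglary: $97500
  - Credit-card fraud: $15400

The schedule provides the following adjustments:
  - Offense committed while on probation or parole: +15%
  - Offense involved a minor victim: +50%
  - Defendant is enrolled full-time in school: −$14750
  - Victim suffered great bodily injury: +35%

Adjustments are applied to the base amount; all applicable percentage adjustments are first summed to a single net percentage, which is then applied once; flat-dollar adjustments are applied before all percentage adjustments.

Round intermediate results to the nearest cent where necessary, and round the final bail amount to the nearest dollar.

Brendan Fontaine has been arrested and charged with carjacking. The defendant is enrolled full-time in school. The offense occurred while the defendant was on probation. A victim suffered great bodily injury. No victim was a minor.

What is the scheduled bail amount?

Base amounts from the schedule: carjacking $127200.
Single charge. Combined base = $127200.
Defendant is enrolled full-time in school (−$14750 flat): $127200 − $14750 = $112450.
Net percentage adjustment: +15% +35% = +50%. $112450 × 1.5 = $168675.

$168675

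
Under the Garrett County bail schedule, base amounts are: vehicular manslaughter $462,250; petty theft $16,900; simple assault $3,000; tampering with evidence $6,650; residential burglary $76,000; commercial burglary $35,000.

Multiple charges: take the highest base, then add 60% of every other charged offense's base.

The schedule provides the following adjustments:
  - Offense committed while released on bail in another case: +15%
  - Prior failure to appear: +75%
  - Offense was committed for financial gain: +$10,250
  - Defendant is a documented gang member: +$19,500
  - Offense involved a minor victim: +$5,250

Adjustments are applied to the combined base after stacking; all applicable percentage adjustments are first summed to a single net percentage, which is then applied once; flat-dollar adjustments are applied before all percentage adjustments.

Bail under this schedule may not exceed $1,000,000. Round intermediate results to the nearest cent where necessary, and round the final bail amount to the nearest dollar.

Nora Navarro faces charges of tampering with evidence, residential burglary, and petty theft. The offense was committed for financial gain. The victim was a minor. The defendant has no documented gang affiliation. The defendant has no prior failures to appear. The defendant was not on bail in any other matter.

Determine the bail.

Base amounts from the schedule: tampering with evidence $6,650; residential burglary $76,000; petty theft $16,900.
Stacking rule: highest base plus 60% of each additional charge. Highest is residential burglary at $76,000. Additional: $6,650 × 60% = $3,990; $16,900 × 60% = $10,140. Combined base = $76,000 + $14,130 = $90,130.
Offense was committed for financial gain (+$10,250 flat): $90,130 + $10,250 = $100,380.
Offense involved a minor victim (+$5,250 flat): $100,380 + $5,250 = $105,630.
$105,630 is within the $1,000,000 maximum.

$105,630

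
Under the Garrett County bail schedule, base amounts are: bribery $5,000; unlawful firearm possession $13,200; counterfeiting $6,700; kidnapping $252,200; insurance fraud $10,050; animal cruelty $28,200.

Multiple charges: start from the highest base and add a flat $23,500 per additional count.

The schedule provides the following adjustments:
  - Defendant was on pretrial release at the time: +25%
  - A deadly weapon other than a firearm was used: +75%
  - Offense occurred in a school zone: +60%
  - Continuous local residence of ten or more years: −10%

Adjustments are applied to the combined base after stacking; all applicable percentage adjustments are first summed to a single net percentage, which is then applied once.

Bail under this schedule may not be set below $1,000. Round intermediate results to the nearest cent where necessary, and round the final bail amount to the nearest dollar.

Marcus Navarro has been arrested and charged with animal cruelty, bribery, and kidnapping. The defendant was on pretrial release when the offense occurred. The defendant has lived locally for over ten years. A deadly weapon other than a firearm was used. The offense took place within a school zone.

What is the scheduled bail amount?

$748,000

Base amounts from the schedule: animal cruelty $28,200; bribery $5,000; kidnapping $252,200.
Stacking rule: highest base plus $23,500 per additional charge. Highest is kidnapping at $252,200; 2 additional charges → +$47,000. Combined base = $299,200.
Net percentage adjustment: +25% +75% +60% −10% = +150%. $299,200 × 2.5 = $748,000.
$748,000 is at or above the $1,000 minimum.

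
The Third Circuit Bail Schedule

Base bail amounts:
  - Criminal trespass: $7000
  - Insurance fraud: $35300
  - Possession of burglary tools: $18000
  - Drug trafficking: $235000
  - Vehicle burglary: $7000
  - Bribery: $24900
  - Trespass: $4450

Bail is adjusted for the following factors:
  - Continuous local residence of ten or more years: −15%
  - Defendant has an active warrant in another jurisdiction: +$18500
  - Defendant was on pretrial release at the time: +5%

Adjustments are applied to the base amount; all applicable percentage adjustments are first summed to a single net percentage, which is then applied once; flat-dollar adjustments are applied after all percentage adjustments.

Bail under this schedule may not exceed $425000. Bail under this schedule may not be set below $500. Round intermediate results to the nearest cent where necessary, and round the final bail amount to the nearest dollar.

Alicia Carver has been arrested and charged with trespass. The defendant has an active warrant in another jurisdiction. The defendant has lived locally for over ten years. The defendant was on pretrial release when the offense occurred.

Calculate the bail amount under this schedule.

$22505

Base amounts from the schedule: trespass $4450.
Single charge. Combined base = $4450.
Net percentage adjustment: −15% +5% = −10%. $4450 × 0.9 = $4005.
Defendant has an active warrant in another jurisdiction (+$18500 flat): $4005 + $18500 = $22505.
$22505 is within the $425000 maximum.
$22505 is at or above the $500 minimum.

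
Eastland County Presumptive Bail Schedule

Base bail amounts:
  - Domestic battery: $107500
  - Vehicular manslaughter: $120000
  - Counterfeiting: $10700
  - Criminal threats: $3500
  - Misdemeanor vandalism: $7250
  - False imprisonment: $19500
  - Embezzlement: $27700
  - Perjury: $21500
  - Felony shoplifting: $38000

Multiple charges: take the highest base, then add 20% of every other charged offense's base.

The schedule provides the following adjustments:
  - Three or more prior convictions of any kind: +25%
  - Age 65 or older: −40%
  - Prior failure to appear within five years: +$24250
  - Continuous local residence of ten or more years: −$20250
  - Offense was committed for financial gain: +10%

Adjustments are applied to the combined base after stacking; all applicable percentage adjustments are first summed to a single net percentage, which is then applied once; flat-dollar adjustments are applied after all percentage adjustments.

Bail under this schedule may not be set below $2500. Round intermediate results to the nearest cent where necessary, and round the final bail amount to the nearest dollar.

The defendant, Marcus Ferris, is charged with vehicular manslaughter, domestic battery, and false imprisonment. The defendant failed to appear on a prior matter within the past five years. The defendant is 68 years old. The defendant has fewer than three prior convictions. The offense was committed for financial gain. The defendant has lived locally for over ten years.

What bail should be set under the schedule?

Base amounts from the schedule: vehicular manslaughter $120000; domestic battery $107500; false imprisonment $19500.
Stacking rule: highest base plus 20% of each additional charge. Highest is vehicular manslaughter at $120000. Additional: $107500 × 20% = $21500; $19500 × 20% = $3900. Combined base = $120000 + $25400 = $145400.
Net percentage adjustment: −40% +10% = −30%. $145400 × 0.7 = $101780.
Prior failure to appear within five years (+$24250 flat): $101780 + $24250 = $126030.
Continuous local residence of ten or more years (−$20250 flat): $126030 − $20250 = $105780.
$105780 is at or above the $2500 minimum.

$105780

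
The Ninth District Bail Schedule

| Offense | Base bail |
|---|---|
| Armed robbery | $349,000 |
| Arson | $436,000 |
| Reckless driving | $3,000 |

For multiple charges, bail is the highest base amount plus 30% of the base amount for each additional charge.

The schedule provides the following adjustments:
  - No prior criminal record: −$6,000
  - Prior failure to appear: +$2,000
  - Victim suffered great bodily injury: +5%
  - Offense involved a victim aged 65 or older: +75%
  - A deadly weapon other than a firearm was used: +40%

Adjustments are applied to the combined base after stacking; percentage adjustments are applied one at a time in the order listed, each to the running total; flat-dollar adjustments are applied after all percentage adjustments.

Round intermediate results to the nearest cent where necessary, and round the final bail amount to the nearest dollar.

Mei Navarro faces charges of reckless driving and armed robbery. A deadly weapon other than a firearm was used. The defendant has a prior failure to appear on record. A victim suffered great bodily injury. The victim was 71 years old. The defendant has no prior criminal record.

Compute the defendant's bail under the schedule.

Base amounts from the schedule: reckless driving $3,000; armed robbery $349,000.
Stacking rule: highest base plus 30% of each additional charge. Highest is armed robbery at $349,000. Additional: $3,000 × 30% = $900. Combined base = $349,000 + $900 = $349,900.
Victim suffered great bodily injury (+5%): $349,900 × 1.05 = $367,395.
Offense involved a victim aged 65 or older (+75%): $367,395 × 1.75 = $642,941.25.
A deadly weapon other than a firearm was used (+40%): $642,941.25 × 1.4 = $900,117.75.
No prior criminal record (−$6,000 flat): $900,117.75 − $6,000 = $894,117.75.
Prior failure to appear (+$2,000 flat): $894,117.75 + $2,000 = $896,117.75.
Rounded to the nearest dollar: $896,118.

$896,118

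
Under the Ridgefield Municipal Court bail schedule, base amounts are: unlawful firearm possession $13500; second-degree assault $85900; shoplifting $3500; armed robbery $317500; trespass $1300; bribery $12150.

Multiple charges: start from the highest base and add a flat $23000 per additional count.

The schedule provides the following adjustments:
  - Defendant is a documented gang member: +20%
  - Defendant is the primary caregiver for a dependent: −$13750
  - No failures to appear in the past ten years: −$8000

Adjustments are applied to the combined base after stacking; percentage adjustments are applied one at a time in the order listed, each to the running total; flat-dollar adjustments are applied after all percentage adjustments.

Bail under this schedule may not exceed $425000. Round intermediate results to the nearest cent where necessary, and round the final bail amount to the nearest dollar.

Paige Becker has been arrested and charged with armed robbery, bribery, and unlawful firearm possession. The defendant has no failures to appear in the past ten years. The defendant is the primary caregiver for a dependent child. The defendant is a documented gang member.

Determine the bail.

Base amounts from the schedule: armed robbery $317500; bribery $12150; unlawful firearm possession $13500.
Stacking rule: highest base plus $23000 per additional charge. Highest is armed robbery at $317500; 2 additional charges → +$46000. Combined base = $363500.
Defendant is a documented gang member (+20%): $363500 × 1.2 = $436200.
Defendant is the primary caregiver for a dependent (−$13750 flat): $436200 − $13750 = $422450.
No failures to appear in the past ten years (−$8000 flat): $422450 − $8000 = $414450.
$414450 is within the $425000 maximum.

$414450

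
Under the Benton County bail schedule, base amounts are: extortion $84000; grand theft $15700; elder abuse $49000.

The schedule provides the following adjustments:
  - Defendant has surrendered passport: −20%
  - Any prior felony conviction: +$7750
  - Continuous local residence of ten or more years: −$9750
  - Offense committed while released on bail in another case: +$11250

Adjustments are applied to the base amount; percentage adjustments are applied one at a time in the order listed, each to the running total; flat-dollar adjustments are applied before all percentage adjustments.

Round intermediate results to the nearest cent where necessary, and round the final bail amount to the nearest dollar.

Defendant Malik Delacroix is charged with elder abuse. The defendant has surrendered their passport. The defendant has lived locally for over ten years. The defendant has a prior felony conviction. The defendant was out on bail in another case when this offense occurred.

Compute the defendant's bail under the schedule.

$46600

Base amounts from the schedule: elder abuse $49000.
Single charge. Combined base = $49000.
Any prior felony conviction (+$7750 flat): $49000 + $7750 = $56750.
Continuous local residence of ten or more years (−$9750 flat): $56750 − $9750 = $47000.
Offense committed while released on bail in another case (+$11250 flat): $47000 + $11250 = $58250.
Defendant has surrendered passport (−20%): $58250 × 0.8 = $46600.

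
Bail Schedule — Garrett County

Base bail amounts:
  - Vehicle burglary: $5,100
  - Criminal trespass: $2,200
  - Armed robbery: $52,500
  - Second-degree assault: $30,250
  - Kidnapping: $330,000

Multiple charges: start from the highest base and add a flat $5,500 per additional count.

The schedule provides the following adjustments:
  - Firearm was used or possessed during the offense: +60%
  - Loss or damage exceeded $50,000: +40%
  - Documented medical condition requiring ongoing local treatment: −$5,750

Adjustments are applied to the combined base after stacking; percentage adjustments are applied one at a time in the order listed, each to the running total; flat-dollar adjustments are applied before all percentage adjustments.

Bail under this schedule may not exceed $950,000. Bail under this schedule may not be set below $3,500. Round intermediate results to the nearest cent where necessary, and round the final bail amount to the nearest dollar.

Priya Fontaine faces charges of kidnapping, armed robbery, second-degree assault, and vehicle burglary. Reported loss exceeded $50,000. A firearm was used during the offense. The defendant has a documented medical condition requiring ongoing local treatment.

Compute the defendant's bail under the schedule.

$763,280

Base amounts from the schedule: kidnapping $330,000; armed robbery $52,500; second-degree assault $30,250; vehicle burglary $5,100.
Stacking rule: highest base plus $5,500 per additional charge. Highest is kidnapping at $330,000; 3 additional charges → +$16,500. Combined base = $346,500.
Documented medical condition requiring ongoing local treatment (−$5,750 flat): $346,500 − $5,750 = $340,750.
Firearm was used or possessed during the offense (+60%): $340,750 × 1.6 = $545,200.
Loss or damage exceeded $50,000 (+40%): $545,200 × 1.4 = $763,280.
$763,280 is within the $950,000 maximum.
$763,280 is at or above the $3,500 minimum.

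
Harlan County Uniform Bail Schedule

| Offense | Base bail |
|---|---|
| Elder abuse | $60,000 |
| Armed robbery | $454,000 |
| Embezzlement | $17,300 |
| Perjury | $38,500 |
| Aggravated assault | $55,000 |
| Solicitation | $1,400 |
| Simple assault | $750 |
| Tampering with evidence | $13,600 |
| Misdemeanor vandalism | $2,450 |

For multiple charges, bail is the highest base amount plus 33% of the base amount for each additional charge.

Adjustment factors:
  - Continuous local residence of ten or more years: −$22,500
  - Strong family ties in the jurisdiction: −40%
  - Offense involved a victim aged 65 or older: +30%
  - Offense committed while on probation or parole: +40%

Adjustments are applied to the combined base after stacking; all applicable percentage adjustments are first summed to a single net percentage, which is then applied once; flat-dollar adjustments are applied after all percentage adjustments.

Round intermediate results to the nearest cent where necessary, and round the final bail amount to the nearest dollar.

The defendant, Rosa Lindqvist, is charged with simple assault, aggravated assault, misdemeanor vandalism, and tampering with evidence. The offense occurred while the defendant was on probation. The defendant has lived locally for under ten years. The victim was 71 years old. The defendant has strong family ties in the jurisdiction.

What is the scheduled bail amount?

Base amounts from the schedule: simple assault $750; aggravated assault $55,000; misdemeanor vandalism $2,450; tampering with evidence $13,600.
Stacking rule: highest base plus 33% of each additional charge. Highest is aggravated assault at $55,000. Additional: $750 × 33% = $247.50; $2,450 × 33% = $808.50; $13,600 × 33% = $4,488. Combined base = $55,000 + $5,544 = $60,544.
Net percentage adjustment: −40% +30% +40% = +30%. $60,544 × 1.3 = $78,707.20.
Rounded to the nearest dollar: $78,707.

$78,707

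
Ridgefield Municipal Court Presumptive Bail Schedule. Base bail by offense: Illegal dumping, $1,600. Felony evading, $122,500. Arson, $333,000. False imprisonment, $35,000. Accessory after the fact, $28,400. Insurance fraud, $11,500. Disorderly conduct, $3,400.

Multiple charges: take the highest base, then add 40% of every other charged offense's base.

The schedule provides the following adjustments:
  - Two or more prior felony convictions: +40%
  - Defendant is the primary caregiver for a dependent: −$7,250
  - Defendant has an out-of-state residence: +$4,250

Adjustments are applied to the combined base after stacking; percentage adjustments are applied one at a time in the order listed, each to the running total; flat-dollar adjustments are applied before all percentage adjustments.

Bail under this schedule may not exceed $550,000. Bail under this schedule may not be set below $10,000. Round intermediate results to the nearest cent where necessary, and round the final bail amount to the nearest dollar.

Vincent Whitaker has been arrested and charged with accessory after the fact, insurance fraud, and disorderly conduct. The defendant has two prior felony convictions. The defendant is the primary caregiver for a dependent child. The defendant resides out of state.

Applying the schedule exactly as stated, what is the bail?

$43,904

Base amounts from the schedule: accessory after the fact $28,400; insurance fraud $11,500; disorderly conduct $3,400.
Stacking rule: highest base plus 40% of each additional charge. Highest is accessory after the fact at $28,400. Additional: $11,500 × 40% = $4,600; $3,400 × 40% = $1,360. Combined base = $28,400 + $5,960 = $34,360.
Defendant is the primary caregiver for a dependent (−$7,250 flat): $34,360 − $7,250 = $27,110.
Defendant has an out-of-state residence (+$4,250 flat): $27,110 + $4,250 = $31,360.
Two or more prior felony convictions (+40%): $31,360 × 1.4 = $43,904.
$43,904 is within the $550,000 maximum.
$43,904 is at or above the $10,000 minimum.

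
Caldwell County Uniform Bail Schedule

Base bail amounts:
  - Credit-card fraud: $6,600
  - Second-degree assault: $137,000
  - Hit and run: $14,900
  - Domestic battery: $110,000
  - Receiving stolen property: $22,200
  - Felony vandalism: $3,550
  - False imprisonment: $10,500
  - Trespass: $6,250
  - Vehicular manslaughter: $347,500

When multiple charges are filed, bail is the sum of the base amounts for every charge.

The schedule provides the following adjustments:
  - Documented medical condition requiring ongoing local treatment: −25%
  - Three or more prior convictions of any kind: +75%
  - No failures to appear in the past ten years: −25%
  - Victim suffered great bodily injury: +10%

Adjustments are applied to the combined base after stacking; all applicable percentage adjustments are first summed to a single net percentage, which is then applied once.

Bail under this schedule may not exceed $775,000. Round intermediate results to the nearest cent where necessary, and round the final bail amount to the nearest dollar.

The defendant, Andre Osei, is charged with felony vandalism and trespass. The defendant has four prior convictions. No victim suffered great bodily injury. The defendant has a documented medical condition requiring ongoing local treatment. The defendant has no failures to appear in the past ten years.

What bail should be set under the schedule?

$12,250

Base amounts from the schedule: felony vandalism $3,550; trespass $6,250.
Stacking rule: sum of all bases. $3,550 + $6,250 = $9,800.
Net percentage adjustment: −25% +75% −25% = +25%. $9,800 × 1.25 = $12,250.
$12,250 is within the $775,000 maximum.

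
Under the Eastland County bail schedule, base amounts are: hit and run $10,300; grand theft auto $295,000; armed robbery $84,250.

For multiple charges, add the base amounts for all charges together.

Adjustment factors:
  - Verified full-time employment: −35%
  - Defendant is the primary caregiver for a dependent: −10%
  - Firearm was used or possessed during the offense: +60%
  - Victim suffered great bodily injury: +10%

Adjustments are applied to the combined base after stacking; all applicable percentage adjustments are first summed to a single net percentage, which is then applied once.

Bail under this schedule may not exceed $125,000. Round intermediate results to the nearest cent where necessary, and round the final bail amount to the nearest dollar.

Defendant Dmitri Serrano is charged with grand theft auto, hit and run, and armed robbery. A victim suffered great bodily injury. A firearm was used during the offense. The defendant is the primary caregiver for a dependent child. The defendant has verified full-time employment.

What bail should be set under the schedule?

$125,000

Base amounts from the schedule: grand theft auto $295,000; hit and run $10,300; armed robbery $84,250.
Stacking rule: sum of all bases. $295,000 + $10,300 + $84,250 = $389,550.
Net percentage adjustment: −35% −10% +60% +10% = +25%. $389,550 × 1.25 = $486,937.50.
Result $486,937.50 exceeds the maximum of $125,000; bail is capped at $125,000.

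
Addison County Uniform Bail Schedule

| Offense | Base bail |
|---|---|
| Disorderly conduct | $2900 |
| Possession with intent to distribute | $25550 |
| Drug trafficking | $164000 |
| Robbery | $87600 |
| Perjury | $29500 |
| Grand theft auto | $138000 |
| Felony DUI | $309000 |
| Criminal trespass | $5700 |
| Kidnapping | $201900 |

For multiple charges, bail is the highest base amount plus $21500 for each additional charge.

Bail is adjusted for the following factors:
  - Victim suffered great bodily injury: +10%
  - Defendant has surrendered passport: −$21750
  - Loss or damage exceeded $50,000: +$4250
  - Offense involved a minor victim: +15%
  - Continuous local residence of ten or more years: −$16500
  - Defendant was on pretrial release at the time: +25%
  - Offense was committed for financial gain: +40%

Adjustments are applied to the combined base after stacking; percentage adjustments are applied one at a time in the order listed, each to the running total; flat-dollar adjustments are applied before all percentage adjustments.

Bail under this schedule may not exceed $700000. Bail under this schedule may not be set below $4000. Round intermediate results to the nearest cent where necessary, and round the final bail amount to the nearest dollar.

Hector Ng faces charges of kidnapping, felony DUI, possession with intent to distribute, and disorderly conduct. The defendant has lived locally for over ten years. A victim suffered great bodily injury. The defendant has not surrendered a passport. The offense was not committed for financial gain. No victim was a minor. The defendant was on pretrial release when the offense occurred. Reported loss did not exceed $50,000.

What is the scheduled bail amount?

$490875

Base amounts from the schedule: kidnapping $201900; felony DUI $309000; possession with intent to distribute $25550; disorderly conduct $2900.
Stacking rule: highest base plus $21500 per additional charge. Highest is felony DUI at $309000; 3 additional charges → +$64500. Combined base = $373500.
Continuous local residence of ten or more years (−$16500 flat): $373500 − $16500 = $357000.
Victim suffered great bodily injury (+10%): $357000 × 1.1 = $392700.
Defendant was on pretrial release at the time (+25%): $392700 × 1.25 = $490875.
$490875 is within the $700000 maximum.
$490875 is at or above the $4000 minimum.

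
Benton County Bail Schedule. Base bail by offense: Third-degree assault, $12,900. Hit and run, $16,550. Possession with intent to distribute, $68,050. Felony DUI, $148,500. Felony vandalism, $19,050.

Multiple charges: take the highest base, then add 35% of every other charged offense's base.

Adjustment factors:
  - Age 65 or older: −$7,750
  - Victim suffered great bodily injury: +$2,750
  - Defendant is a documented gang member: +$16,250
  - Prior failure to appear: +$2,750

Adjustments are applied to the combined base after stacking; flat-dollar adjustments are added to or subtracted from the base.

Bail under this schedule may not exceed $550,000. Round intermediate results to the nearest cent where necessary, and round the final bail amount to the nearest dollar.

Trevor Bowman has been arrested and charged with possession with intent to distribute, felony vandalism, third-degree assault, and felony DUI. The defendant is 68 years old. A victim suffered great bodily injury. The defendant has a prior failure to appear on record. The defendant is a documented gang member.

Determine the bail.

Base amounts from the schedule: possession with intent to distribute $68,050; felony vandalism $19,050; third-degree assault $12,900; felony DUI $148,500.
Stacking rule: highest base plus 35% of each additional charge. Highest is felony DUI at $148,500. Additional: $68,050 × 35% = $23,817.50; $19,050 × 35% = $6,667.50; $12,900 × 35% = $4,515. Combined base = $148,500 + $35,000 = $183,500.
Age 65 or older (−$7,750 flat): $183,500 − $7,750 = $175,750.
Victim suffered great bodily injury (+$2,750 flat): $175,750 + $2,750 = $178,500.
Defendant is a documented gang member (+$16,250 flat): $178,500 + $16,250 = $194,750.
Prior failure to appear (+$2,750 flat): $194,750 + $2,750 = $197,500.
$197,500 is within the $550,000 maximum.

$197,500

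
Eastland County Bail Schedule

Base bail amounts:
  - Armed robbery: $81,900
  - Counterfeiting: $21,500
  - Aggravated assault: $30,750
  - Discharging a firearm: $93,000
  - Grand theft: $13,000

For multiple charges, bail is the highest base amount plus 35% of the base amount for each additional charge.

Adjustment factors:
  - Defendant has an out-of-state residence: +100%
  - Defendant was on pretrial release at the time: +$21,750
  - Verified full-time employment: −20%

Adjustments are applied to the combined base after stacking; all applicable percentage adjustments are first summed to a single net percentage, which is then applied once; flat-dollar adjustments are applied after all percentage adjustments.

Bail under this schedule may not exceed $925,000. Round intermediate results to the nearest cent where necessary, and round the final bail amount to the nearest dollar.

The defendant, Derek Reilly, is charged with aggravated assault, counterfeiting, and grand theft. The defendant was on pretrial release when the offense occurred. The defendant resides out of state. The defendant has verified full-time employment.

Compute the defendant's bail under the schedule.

Base amounts from the schedule: aggravated assault $30,750; counterfeiting $21,500; grand theft $13,000.
Stacking rule: highest base plus 35% of each additional charge. Highest is aggravated assault at $30,750. Additional: $21,500 × 35% = $7,525; $13,000 × 35% = $4,550. Combined base = $30,750 + $12,075 = $42,825.
Net percentage adjustment: +100% −20% = +80%. $42,825 × 1.8 = $77,085.
Defendant was on pretrial release at the time (+$21,750 flat): $77,085 + $21,750 = $98,835.
$98,835 is within the $925,000 maximum.

$98,835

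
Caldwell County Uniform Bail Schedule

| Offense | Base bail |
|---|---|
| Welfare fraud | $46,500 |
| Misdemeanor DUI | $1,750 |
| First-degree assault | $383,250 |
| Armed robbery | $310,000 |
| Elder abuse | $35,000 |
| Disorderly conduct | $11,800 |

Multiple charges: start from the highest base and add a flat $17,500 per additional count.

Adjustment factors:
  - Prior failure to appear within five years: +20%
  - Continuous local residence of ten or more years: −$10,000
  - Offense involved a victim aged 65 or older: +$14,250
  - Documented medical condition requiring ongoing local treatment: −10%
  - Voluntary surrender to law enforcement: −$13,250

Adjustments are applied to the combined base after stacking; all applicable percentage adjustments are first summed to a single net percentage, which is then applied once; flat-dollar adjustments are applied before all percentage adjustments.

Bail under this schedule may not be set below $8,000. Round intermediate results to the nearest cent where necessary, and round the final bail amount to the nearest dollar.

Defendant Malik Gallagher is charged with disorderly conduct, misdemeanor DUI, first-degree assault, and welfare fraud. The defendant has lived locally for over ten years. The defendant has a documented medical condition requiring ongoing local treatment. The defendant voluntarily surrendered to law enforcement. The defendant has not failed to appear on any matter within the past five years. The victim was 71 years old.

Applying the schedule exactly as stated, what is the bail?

Base amounts from the schedule: disorderly conduct $11,800; misdemeanor DUI $1,750; first-degree assault $383,250; welfare fraud $46,500.
Stacking rule: highest base plus $17,500 per additional charge. Highest is first-degree assault at $383,250; 3 additional charges → +$52,500. Combined base = $435,750.
Continuous local residence of ten or more years (−$10,000 flat): $435,750 − $10,000 = $425,750.
Offense involved a victim aged 65 or older (+$14,250 flat): $425,750 + $14,250 = $440,000.
Voluntary surrender to law enforcement (−$13,250 flat): $440,000 − $13,250 = $426,750.
Documented medical condition requiring ongoing local treatment (−10%): $426,750 × 0.9 = $384,075.
$384,075 is at or above the $8,000 minimum.

$384,075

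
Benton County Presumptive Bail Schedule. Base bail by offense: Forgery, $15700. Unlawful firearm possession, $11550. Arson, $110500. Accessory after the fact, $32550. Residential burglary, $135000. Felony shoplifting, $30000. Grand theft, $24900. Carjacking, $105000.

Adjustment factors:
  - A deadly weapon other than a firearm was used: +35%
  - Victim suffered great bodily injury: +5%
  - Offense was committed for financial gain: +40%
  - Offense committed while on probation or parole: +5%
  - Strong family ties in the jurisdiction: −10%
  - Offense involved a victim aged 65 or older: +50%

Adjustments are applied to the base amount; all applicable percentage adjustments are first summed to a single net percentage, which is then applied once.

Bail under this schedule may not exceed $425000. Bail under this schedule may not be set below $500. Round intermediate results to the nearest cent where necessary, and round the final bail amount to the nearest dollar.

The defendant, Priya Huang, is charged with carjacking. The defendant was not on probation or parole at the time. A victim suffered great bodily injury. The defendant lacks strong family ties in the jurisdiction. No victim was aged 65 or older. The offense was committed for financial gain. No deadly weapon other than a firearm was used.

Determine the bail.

Base amounts from the schedule: carjacking $105000.
Single charge. Combined base = $105000.
Net percentage adjustment: +5% +40% = +45%. $105000 × 1.45 = $152250.
$152250 is within the $425000 maximum.
$152250 is at or above the $500 minimum.

$152250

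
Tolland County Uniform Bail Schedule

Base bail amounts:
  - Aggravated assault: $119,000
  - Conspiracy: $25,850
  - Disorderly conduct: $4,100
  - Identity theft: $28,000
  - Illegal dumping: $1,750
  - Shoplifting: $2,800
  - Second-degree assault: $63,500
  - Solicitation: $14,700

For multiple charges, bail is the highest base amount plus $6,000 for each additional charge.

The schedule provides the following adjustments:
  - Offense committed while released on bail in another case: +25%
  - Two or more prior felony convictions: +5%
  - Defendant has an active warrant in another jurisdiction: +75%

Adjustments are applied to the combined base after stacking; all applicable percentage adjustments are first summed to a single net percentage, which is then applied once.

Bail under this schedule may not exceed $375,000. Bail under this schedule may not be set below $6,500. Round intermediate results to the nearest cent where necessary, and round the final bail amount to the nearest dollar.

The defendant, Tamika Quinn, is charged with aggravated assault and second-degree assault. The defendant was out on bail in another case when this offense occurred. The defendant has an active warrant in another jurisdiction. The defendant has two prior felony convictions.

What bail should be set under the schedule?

Base amounts from the schedule: aggravated assault $119,000; second-degree assault $63,500.
Stacking rule: highest base plus $6,000 per additional charge. Highest is aggravated assault at $119,000; 1 additional charge → +$6,000. Combined base = $125,000.
Net percentage adjustment: +25% +5% +75% = +105%. $125,000 × 2.05 = $256,250.
$256,250 is within the $375,000 maximum.
$256,250 is at or above the $6,500 minimum.

$256,250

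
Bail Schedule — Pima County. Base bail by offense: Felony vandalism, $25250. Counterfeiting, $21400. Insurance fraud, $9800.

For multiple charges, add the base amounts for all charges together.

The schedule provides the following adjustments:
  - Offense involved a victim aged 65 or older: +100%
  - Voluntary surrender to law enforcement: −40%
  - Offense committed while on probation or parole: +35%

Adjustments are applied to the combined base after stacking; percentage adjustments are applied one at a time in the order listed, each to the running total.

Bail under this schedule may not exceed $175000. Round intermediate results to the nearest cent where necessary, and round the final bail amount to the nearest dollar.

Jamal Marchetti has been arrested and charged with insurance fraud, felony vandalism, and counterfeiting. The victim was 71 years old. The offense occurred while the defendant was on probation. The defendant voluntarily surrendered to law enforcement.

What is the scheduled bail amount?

Base amounts from the schedule: insurance fraud $9800; felony vandalism $25250; counterfeiting $21400.
Stacking rule: sum of all bases. $9800 + $25250 + $21400 = $56450.
Offense involved a victim aged 65 or older (+100%): $56450 × 2 = $112900.
Voluntary surrender to law enforcement (−40%): $112900 × 0.6 = $67740.
Offense committed while on probation or parole (+35%): $67740 × 1.35 = $91449.
$91449 is within the $175000 maximum.

$91449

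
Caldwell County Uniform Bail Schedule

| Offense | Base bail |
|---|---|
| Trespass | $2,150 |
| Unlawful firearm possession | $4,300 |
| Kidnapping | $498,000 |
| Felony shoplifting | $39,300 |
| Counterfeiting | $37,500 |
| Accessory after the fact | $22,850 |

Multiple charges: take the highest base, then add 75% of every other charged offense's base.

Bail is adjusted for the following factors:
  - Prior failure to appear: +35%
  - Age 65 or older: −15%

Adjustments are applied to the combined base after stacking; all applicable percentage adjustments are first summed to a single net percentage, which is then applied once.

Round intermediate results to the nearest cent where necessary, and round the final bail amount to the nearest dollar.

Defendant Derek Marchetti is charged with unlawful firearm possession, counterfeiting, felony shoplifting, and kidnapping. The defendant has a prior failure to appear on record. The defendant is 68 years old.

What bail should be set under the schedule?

$670,590

Base amounts from the schedule: unlawful firearm possession $4,300; counterfeiting $37,500; felony shoplifting $39,300; kidnapping $498,000.
Stacking rule: highest base plus 75% of each additional charge. Highest is kidnapping at $498,000. Additional: $4,300 × 75% = $3,225; $37,500 × 75% = $28,125; $39,300 × 75% = $29,475. Combined base = $498,000 + $60,825 = $558,825.
Net percentage adjustment: +35% −15% = +20%. $558,825 × 1.2 = $670,590.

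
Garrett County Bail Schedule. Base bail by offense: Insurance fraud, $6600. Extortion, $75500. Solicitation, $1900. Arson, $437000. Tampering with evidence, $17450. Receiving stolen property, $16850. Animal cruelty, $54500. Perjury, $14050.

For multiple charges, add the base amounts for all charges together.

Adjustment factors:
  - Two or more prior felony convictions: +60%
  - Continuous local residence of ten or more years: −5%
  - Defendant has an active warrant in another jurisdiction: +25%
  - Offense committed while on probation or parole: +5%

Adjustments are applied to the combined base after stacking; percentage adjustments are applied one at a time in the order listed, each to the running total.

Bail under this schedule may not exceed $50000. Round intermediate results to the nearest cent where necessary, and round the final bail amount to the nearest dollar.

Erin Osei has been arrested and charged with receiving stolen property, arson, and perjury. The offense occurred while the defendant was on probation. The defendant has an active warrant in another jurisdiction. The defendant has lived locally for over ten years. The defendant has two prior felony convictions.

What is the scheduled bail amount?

$50000

Base amounts from the schedule: receiving stolen property $16850; arson $437000; perjury $14050.
Stacking rule: sum of all bases. $16850 + $437000 + $14050 = $467900.
Two or more prior felony convictions (+60%): $467900 × 1.6 = $748640.
Continuous local residence of ten or more years (−5%): $748640 × 0.95 = $711208.
Defendant has an active warrant in another jurisdiction (+25%): $711208 × 1.25 = $889010.
Offense committed while on probation or parole (+5%): $889010 × 1.05 = $933460.50.
Result $933460.50 exceeds the maximum of $50000; bail is capped at $50000.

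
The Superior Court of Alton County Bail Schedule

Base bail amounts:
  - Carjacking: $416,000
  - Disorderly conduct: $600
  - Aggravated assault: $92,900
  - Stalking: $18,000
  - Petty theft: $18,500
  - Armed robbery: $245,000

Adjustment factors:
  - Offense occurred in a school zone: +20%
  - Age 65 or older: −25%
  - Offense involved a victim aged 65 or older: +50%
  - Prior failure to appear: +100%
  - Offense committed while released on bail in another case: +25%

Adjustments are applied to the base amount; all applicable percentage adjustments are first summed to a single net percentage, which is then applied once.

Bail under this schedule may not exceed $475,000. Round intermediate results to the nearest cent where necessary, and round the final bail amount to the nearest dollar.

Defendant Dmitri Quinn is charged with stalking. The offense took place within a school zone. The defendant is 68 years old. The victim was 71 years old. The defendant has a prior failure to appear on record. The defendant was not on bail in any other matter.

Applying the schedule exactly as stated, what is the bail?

$44,100

Base amounts from the schedule: stalking $18,000.
Single charge. Combined base = $18,000.
Net percentage adjustment: +20% −25% +50% +100% = +145%. $18,000 × 2.45 = $44,100.
$44,100 is within the $475,000 maximum.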